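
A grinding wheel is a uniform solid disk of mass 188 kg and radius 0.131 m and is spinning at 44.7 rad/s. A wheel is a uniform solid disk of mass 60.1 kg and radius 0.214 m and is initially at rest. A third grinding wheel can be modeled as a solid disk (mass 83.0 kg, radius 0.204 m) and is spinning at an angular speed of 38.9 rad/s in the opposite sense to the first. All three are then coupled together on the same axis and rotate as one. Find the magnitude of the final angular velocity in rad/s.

No external torque acts about the common axis, so total angular momentum is conserved.
Moments of inertia: I_A = ½(188)(0.131)² = 1.613 kg·m²; I_B = ½(60.1)(0.214)² = 1.376 kg·m²; I_C = ½(83.0)(0.204)² = 1.727 kg·m².
Taking A's sense as positive: L = (1.613)(44.7) − (1.727)(38.9) = 4.924 kg·m²·rad/s.
Combined I = 1.613 + 1.376 + 1.727 = 4.716 kg·m².
ω_f = L / I = 4.924 / 4.716 = 1.044 rad/s.

|ω_f| ≈ 1.04 rad/s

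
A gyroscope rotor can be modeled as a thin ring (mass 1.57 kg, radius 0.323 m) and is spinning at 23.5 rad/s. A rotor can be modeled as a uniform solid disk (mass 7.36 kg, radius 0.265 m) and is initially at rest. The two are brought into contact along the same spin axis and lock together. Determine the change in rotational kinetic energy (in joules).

The coupling torques are internal; angular momentum about the shared axis is conserved.
Moments of inertia: I_A = (1.57)(0.323)² = 0.1638 kg·m²; I_B = ½(7.36)(0.265)² = 0.2584 kg·m².
Taking A's sense as positive: L = (0.1638)(23.5) = 3.849 kg·m²·rad/s.
Combined I = 0.1638 + 0.2584 = 0.4222 kg·m².
ω_f = L / I = 3.849 / 0.4222 = 9.117 rad/s.
KE_i = ½ΣIω² = 45.23 J; KE_f = ½(0.4222)(9.117)² = 17.55 J.

ΔKE ≈ -27.7 J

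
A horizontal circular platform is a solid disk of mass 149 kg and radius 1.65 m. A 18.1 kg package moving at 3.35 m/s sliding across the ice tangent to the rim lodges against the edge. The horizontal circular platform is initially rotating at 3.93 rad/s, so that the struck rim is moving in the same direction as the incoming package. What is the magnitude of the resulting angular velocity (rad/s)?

|ω_f| ≈ 3.56 rad/s

About the central axle the impulsive forces during the collision are internal, so angular momentum about that axis is conserved.
I_p = ½(149)(1.65)² = 202.8 kg·m². Taking the sense of the package's angular momentum as positive, L_{package} = m v R = (18.1)(3.35)(1.65) = 100.0 kg·m²/s.
L_i = +I_p ω_p + m v R = +(202.8)(3.93) + 100.0 = 897.2 kg·m²/s.
After sticking, I_f = I_p + m R² = 202.8 + (18.1)(1.65)² = 252.1 kg·m².
ω_f = L_i / I_f = 897.2 / 252.1 = 3.559 rad/s.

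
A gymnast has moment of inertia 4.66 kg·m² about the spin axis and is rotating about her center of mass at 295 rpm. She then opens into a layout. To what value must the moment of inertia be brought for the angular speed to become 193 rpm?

I₂ ≈ 7.12 kg·m²

Angular momentum about the spin axis is conserved since the torque about it is zero.
I₂ = I₁ω₁ / ω₂ = (4.66)(295) / (193) = 7.123 kg·m².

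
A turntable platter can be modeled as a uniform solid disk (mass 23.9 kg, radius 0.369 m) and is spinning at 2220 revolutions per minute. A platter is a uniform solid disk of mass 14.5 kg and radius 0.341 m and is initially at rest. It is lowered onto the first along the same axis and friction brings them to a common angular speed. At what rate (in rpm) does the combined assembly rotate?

|ω_f| ≈ 1460 rpm

No external torque acts about the common axis, so total angular momentum is conserved.
Moments of inertia: I_A = ½(23.9)(0.369)² = 1.627 kg·m²; I_B = ½(14.5)(0.341)² = 0.8430 kg·m².
Taking A's sense as positive: L = (1.627)(2220) = 3612 kg·m²·rpm.
Combined I = 1.627 + 0.8430 = 2.470 kg·m².
ω_f = L / I = 3612 / 2.470 = 1462 rpm.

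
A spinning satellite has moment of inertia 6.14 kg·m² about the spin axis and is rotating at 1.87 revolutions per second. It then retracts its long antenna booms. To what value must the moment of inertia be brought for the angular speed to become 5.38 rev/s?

I₂ ≈ 2.13 kg·m²

With no external torque about the axis, L is conserved: I₁ω₁ = I₂ω₂.
I₂ = I₁ω₁ / ω₂ = (6.14)(1.87) / (5.38) = 2.134 kg·m².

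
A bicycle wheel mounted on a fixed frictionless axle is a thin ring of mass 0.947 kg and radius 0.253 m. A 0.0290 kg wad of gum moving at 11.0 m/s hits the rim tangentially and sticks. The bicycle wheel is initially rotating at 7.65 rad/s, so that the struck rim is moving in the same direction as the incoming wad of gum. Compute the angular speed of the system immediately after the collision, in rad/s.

The axle reaction passes through the axle and exerts no torque about it; angular momentum about the axle is conserved through the impact.
I_p = (0.947)(0.253)² = 0.06062 kg·m². Taking the sense of the wad of gum's angular momentum as positive, L_{wad} = m v R = (0.0290)(11.0)(0.253) = 0.08071 kg·m²/s.
L_i = +I_p ω_p + m v R = +(0.06062)(7.65) + 0.08071 = 0.5444 kg·m²/s.
After sticking, I_f = I_p + m R² = 0.06062 + (0.0290)(0.253)² = 0.06247 kg·m².
ω_f = L_i / I_f = 0.5444 / 0.06247 = 8.715 rad/s.

|ω_f| ≈ 8.71 rad/s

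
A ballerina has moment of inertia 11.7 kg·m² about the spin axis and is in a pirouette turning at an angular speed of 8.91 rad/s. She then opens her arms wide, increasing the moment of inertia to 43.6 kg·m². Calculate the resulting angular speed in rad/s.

Angular momentum about the spin axis is conserved since the torque about it is zero.
ω₂ = I₁ω₁ / I₂ = (11.70)(8.91 rad/s) / (43.60) = 2.391 rad/s.

ω₂ ≈ 2.39 rad/s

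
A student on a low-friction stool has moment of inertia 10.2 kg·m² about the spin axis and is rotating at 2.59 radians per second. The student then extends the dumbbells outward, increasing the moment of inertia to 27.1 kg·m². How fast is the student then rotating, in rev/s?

With no external torque about the axis, L is conserved: I₁ω₁ = I₂ω₂.
ω₂ = I₁ω₁ / I₂ = (10.20)(2.59 rad/s) / (27.10) = 0.9748 rad/s = 0.1551 rev/s.

ω₂ ≈ 0.155 rev/s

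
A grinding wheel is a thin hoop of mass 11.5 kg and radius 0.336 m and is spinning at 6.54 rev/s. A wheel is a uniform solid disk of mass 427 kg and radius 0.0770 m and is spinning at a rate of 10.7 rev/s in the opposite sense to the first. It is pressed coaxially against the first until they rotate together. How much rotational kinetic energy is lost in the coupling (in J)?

The coupling torques are internal; angular momentum about the shared axis is conserved.
Moments of inertia: I_A = (11.5)(0.336)² = 1.298 kg·m²; I_B = ½(427)(0.0770)² = 1.266 kg·m².
Taking A's sense as positive: L = (1.298)(6.54) − (1.266)(10.7) = -5.054 kg·m²·rev/s.
Combined I = 1.298 + 1.266 = 2.564 kg·m².
ω_f = L / I = -5.054 / 2.564 = -1.971 rev/s.
KE_i = ½ΣIω² = 3957 J; KE_f = ½(2.564)(12.38)² = 196.6 J.

ΔKE lost ≈ 3760 J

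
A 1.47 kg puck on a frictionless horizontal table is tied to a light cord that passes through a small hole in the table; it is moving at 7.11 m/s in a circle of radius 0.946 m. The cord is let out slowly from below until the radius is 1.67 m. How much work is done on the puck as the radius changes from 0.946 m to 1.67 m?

W ≈ -25.2 J

Central (radial) force ⇒ zero torque about the center ⇒ m v r is constant.
v₂ = v₁ r₁ / r₂ = (7.11)(0.946) / (1.67) = 4.028 m/s.
W = ΔKE = ½m(v₂² − v₁²) = -25.23 J.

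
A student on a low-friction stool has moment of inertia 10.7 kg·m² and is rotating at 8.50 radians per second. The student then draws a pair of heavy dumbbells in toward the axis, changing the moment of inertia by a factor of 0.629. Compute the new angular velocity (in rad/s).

ω₂ ≈ 13.5 rad/s

No external torque acts about the spin axis, so angular momentum is conserved.
I₂ = 0.629 × 10.7 = 6.730 kg·m².
ω₂ = I₁ω₁ / I₂ = (10.70)(8.50 rad/s) / (6.730) = 13.51 rad/s.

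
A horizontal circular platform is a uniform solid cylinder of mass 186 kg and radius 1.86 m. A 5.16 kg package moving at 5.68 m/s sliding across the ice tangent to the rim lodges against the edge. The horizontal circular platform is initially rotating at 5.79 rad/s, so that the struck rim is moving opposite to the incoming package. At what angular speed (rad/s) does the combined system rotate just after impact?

The axle reaction passes through the central axle and exerts no torque about it; angular momentum about the central axle is conserved through the impact.
I_p = ½(186)(1.86)² = 321.7 kg·m². Taking the sense of the package's angular momentum as positive, L_{package} = m v R = (5.16)(5.68)(1.86) = 54.51 kg·m²/s.
L_i = −I_p ω_p + m v R = −(321.7)(5.79) + 54.51 = -1808 kg·m²/s.
After sticking, I_f = I_p + m R² = 321.7 + (5.16)(1.86)² = 339.6 kg·m².
ω_f = L_i / I_f = -1808 / 339.6 = -5.325 rad/s.

|ω_f| ≈ 5.33 rad/s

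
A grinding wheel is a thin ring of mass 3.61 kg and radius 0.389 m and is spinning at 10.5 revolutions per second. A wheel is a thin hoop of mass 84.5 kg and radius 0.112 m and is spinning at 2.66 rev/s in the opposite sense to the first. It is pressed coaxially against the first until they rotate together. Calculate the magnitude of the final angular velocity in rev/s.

|ω_f| ≈ 1.82 rev/s

No external torque acts about the common axis, so total angular momentum is conserved.
Moments of inertia: I_A = (3.61)(0.389)² = 0.5463 kg·m²; I_B = (84.5)(0.112)² = 1.060 kg·m².
Taking A's sense as positive: L = (0.5463)(10.5) − (1.060)(2.66) = 2.916 kg·m²·rev/s.
Combined I = 0.5463 + 1.060 = 1.606 kg·m².
ω_f = L / I = 2.916 / 1.606 = 1.816 rev/s.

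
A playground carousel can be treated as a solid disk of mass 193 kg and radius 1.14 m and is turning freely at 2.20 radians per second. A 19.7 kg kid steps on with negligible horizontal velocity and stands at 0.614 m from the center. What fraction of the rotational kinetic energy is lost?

The added mass arrives with no angular momentum about the center, and any external torque about the center is negligible, so the system's angular momentum is conserved.
I_p = ½(193)(1.14)² = 125.4 kg·m².
Added inertia Σmr² = (19.7)(0.614)² = 7.427 kg·m²; I_f = 125.4 + 7.427 = 132.8 kg·m².
ω_f = I_p ω_i / I_f = (125.4)(2.20) / 132.8 = 2.077 rad/s.
KE_i = ½(125.4)(2.200 rad/s)² = 303.5 J; KE_f = ½(132.8)(2.077)² = 286.5 J.
Fraction lost = 0.05591.

fraction ≈ 0.0559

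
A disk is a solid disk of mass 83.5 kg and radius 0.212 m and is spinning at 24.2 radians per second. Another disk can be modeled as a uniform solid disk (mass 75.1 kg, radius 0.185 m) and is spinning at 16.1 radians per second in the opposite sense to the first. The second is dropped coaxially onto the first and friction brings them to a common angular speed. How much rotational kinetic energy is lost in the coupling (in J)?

ΔKE lost ≈ 619 J

The coupling torques are internal; angular momentum about the shared axis is conserved.
Moments of inertia: I_A = ½(83.5)(0.212)² = 1.876 kg·m²; I_B = ½(75.1)(0.185)² = 1.285 kg·m².
Taking A's sense as positive: L = (1.876)(24.2) − (1.285)(16.1) = 24.72 kg·m²·rad/s.
Combined I = 1.876 + 1.285 = 3.162 kg·m².
ω_f = L / I = 24.72 / 3.162 = 7.818 rad/s.
KE_i = ½ΣIω² = 716.0 J; KE_f = ½(3.162)(7.818)² = 96.63 J.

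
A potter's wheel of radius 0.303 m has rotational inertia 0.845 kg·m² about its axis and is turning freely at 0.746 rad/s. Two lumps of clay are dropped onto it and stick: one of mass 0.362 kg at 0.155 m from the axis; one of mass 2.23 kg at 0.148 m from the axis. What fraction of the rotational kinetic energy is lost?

fraction ≈ 0.0638

No external torque acts about the axis; L_before = L_after.
Added inertia Σmr² = (0.362)(0.155)² + (2.23)(0.148)² = 0.05754 kg·m²; I_f = 0.8450 + 0.05754 = 0.9025 kg·m².
ω_f = I_p ω_i / I_f = (0.8450)(0.746) / 0.9025 = 0.6984 rad/s.
KE_i = ½(0.8450)(0.7460 rad/s)² = 0.2351 J; KE_f = ½(0.9025)(0.6984)² = 0.2201 J.
Fraction lost = 0.06376.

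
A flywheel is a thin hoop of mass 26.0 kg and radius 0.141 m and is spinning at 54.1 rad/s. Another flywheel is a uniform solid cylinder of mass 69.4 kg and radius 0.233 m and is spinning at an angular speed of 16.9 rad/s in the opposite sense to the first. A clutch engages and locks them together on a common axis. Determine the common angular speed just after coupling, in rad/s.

The coupling torques are internal; angular momentum about the shared axis is conserved.
Moments of inertia: I_A = (26.0)(0.141)² = 0.5169 kg·m²; I_B = ½(69.4)(0.233)² = 1.884 kg·m².
Taking A's sense as positive: L = (0.5169)(54.1) − (1.884)(16.9) = -3.872 kg·m²·rad/s.
Combined I = 0.5169 + 1.884 = 2.401 kg·m².
ω_f = L / I = -3.872 / 2.401 = -1.613 rad/s.

|ω_f| ≈ 1.61 rad/s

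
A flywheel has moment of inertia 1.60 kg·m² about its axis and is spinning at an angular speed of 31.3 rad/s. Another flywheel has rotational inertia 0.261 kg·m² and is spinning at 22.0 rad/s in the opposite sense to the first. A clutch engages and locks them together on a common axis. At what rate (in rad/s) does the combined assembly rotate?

|ω_f| ≈ 23.8 rad/s

The coupling torques are internal; angular momentum about the shared axis is conserved.
Taking A's sense as positive: L = (1.600)(31.3) − (0.2610)(22.0) = 44.34 kg·m²·rad/s.
Combined I = 1.600 + 0.2610 = 1.861 kg·m².
ω_f = L / I = 44.34 / 1.861 = 23.82 rad/s.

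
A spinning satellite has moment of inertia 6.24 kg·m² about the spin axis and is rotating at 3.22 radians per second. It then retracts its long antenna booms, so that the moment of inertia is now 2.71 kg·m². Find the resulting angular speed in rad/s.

ω₂ ≈ 7.41 rad/s

Angular momentum about the spin axis is conserved since the torque about it is zero.
ω₂ = I₁ω₁ / I₂ = (6.240)(3.22 rad/s) / (2.710) = 7.414 rad/s.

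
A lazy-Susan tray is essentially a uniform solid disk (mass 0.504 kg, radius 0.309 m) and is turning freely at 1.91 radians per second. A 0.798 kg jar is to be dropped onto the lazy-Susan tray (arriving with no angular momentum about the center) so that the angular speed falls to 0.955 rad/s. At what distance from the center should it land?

r ≈ 0.174 m

The added mass arrives with no angular momentum about the center, and any external torque about the center is negligible, so the system's angular momentum is conserved.
I_p = ½(0.504)(0.309)² = 0.02406 kg·m².
I_p ω_i = (I_p + m r²) ω_f ⇒ m r² = I_p(ω_i/ω_f − 1) = 0.02406(1.91/0.955 − 1) = 0.02406 kg·m².
r = √(0.02406/0.798) = 0.1736 m.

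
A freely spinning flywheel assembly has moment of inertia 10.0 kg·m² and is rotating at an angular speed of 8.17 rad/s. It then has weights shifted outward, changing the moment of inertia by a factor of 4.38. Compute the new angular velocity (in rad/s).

ω₂ ≈ 1.87 rad/s

Angular momentum about the spin axis is conserved since the torque about it is zero.
I₂ = 4.38 × 10.0 = 43.80 kg·m².
ω₂ = I₁ω₁ / I₂ = (10.00)(8.17 rad/s) / (43.80) = 1.865 rad/s.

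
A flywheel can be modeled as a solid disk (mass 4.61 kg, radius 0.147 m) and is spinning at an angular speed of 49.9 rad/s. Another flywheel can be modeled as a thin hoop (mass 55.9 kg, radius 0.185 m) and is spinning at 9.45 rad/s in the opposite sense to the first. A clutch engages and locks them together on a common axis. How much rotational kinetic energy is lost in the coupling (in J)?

No external torque acts about the common axis, so total angular momentum is conserved.
Moments of inertia: I_A = ½(4.61)(0.147)² = 0.04981 kg·m²; I_B = (55.9)(0.185)² = 1.913 kg·m².
Taking A's sense as positive: L = (0.04981)(49.9) − (1.913)(9.45) = -15.59 kg·m²·rad/s.
Combined I = 0.04981 + 1.913 = 1.963 kg·m².
ω_f = L / I = -15.59 / 1.963 = -7.944 rad/s.
KE_i = ½ΣIω² = 147.4 J; KE_f = ½(1.963)(7.944)² = 61.94 J.

ΔKE lost ≈ 85.5 J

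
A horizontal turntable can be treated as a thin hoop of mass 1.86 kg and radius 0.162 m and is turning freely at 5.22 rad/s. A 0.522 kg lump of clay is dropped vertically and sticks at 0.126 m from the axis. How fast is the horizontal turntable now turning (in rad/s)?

No external torque acts about the axis; L_before = L_after.
I_p = (1.86)(0.162)² = 0.04881 kg·m².
Added inertia Σmr² = (0.522)(0.126)² = 0.008287 kg·m²; I_f = 0.04881 + 0.008287 = 0.05710 kg·m².
ω_f = I_p ω_i / I_f = (0.04881)(5.22) / 0.05710 = 4.462 rad/s.

ω_f ≈ 4.46 rad/s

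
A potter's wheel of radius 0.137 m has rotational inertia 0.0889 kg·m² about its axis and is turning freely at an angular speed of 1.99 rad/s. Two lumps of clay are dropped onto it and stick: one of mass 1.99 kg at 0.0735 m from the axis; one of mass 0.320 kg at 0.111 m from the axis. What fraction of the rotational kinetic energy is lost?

No external torque acts about the axis; L_before = L_after.
Added inertia Σmr² = (1.99)(0.0735)² + (0.320)(0.111)² = 0.01469 kg·m²; I_f = 0.08890 + 0.01469 = 0.1036 kg·m².
ω_f = I_p ω_i / I_f = (0.08890)(1.99) / 0.1036 = 1.708 rad/s.
KE_i = ½(0.08890)(1.990 rad/s)² = 0.1760 J; KE_f = ½(0.1036)(1.708)² = 0.1511 J.
Fraction lost = 0.1418.

fraction ≈ 0.142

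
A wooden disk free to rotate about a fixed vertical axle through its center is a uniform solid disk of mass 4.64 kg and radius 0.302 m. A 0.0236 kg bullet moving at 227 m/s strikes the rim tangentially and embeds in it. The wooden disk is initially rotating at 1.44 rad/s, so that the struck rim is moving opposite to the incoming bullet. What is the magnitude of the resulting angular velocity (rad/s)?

About the axle the impulsive forces during the collision are internal, so angular momentum about that axis is conserved.
I_p = ½(4.64)(0.302)² = 0.2116 kg·m². Taking the sense of the bullet's angular momentum as positive, L_{bullet} = m v R = (0.0236)(227)(0.302) = 1.618 kg·m²/s.
L_i = −I_p ω_p + m v R = −(0.2116)(1.44) + 1.618 = 1.313 kg·m²/s.
After sticking, I_f = I_p + m R² = 0.2116 + (0.0236)(0.302)² = 0.2137 kg·m².
ω_f = L_i / I_f = 1.313 / 0.2137 = 6.144 rad/s.

|ω_f| ≈ 6.14 rad/s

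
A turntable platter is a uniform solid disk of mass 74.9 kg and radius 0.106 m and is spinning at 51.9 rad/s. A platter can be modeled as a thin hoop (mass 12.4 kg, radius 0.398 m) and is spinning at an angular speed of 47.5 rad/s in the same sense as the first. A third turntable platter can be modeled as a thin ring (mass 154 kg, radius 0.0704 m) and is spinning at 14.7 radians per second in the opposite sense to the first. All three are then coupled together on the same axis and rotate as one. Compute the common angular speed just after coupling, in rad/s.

No external torque acts about the common axis, so total angular momentum is conserved.
Moments of inertia: I_A = ½(74.9)(0.106)² = 0.4208 kg·m²; I_B = (12.4)(0.398)² = 1.964 kg·m²; I_C = (154)(0.0704)² = 0.7632 kg·m².
Taking A's sense as positive: L = (0.4208)(51.9) + (1.964)(47.5) − (0.7632)(14.7) = 103.9 kg·m²·rad/s.
Combined I = 0.4208 + 1.964 + 0.7632 = 3.148 kg·m².
ω_f = L / I = 103.9 / 3.148 = 33.01 rad/s.

|ω_f| ≈ 33.0 rad/s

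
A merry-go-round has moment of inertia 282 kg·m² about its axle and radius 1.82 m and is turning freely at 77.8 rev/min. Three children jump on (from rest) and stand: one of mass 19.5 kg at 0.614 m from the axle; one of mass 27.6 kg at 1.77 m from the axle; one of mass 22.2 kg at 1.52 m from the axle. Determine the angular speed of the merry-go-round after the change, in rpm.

ω_f ≈ 51.4 rpm

No external torque acts about the axle; L_before = L_after.
Added inertia Σmr² = (19.5)(0.614)² + (27.6)(1.77)² + (22.2)(1.52)² = 145.1 kg·m²; I_f = 282.0 + 145.1 = 427.1 kg·m².
ω_f = I_p ω_i / I_f = (282.0)(77.8) / 427.1 = 51.37 rpm.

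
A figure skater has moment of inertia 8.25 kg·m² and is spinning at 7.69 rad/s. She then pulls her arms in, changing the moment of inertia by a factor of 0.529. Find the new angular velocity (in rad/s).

ω₂ ≈ 14.5 rad/s

Angular momentum about the spin axis is conserved since the torque about it is zero.
I₂ = 0.529 × 8.25 = 4.364 kg·m².
ω₂ = I₁ω₁ / I₂ = (8.250)(7.69 rad/s) / (4.364) = 14.54 rad/s.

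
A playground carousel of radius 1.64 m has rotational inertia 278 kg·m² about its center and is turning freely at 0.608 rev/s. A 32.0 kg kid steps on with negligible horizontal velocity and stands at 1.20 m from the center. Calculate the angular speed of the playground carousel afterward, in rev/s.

No external torque acts about the center; L_before = L_after.
Added inertia Σmr² = (32.0)(1.20)² = 46.08 kg·m²; I_f = 278.0 + 46.08 = 324.1 kg·m².
ω_f = I_p ω_i / I_f = (278.0)(0.608) / 324.1 = 0.5216 rev/s.

ω_f ≈ 0.522 rev/s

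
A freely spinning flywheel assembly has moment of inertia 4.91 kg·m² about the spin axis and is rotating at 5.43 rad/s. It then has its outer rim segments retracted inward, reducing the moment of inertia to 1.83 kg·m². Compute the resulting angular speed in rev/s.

ω₂ ≈ 2.32 rev/s

Angular momentum about the spin axis is conserved since the torque about it is zero.
ω₂ = I₁ω₁ / I₂ = (4.910)(5.43 rad/s) / (1.830) = 14.57 rad/s = 2.319 rev/s.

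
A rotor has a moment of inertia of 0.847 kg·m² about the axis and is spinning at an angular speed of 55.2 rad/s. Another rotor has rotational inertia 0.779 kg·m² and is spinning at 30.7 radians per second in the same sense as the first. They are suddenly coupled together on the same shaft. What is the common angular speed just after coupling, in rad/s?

No external torque acts about the common axis, so total angular momentum is conserved.
Taking A's sense as positive: L = (0.8470)(55.2) + (0.7790)(30.7) = 70.67 kg·m²·rad/s.
Combined I = 0.8470 + 0.7790 = 1.626 kg·m².
ω_f = L / I = 70.67 / 1.626 = 43.46 rad/s.

|ω_f| ≈ 43.5 rad/s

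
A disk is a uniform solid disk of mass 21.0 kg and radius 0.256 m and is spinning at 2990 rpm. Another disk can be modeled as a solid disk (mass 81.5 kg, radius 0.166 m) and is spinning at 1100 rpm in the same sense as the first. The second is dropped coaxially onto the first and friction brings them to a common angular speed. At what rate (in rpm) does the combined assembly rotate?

|ω_f| ≈ 1820 rpm

The coupling torques are internal; angular momentum about the shared axis is conserved.
Moments of inertia: I_A = ½(21.0)(0.256)² = 0.6881 kg·m²; I_B = ½(81.5)(0.166)² = 1.123 kg·m².
Taking A's sense as positive: L = (0.6881)(2990) + (1.123)(1100) = 3293 kg·m²·rpm.
Combined I = 0.6881 + 1.123 = 1.811 kg·m².
ω_f = L / I = 3293 / 1.811 = 1818 rpm.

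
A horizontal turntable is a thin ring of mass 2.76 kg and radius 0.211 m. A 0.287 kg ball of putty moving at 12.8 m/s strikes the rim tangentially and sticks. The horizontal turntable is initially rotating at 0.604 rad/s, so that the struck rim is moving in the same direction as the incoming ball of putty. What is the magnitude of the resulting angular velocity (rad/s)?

|ω_f| ≈ 6.26 rad/s

About the axle the impulsive forces during the collision are internal, so angular momentum about that axis is conserved.
I_p = (2.76)(0.211)² = 0.1229 kg·m². Taking the sense of the ball of putty's angular momentum as positive, L_{ball} = m v R = (0.287)(12.8)(0.211) = 0.7751 kg·m²/s.
L_i = +I_p ω_p + m v R = +(0.1229)(0.604) + 0.7751 = 0.8493 kg·m²/s.
After sticking, I_f = I_p + m R² = 0.1229 + (0.287)(0.211)² = 0.1357 kg·m².
ω_f = L_i / I_f = 0.8493 / 0.1357 = 6.261 rad/s.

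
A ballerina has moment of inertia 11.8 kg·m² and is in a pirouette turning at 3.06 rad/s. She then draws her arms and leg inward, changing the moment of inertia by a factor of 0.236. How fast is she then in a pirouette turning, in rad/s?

Angular momentum about the spin axis is conserved since the torque about it is zero.
I₂ = 0.236 × 11.8 = 2.785 kg·m².
ω₂ = I₁ω₁ / I₂ = (11.80)(3.06 rad/s) / (2.785) = 12.97 rad/s.

ω₂ ≈ 13.0 rad/s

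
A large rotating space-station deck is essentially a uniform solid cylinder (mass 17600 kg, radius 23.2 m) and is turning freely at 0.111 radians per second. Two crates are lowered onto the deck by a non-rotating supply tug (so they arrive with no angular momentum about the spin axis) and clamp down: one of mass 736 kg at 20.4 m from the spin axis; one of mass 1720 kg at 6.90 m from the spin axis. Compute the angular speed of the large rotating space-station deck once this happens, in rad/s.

ω_f ≈ 0.103 rad/s

The added mass arrives with no angular momentum about the spin axis, and any external torque about the spin axis is negligible, so the system's angular momentum is conserved.
I_p = ½(17600)(23.2)² = 4.737e+06 kg·m².
Added inertia Σmr² = (736)(20.4)² + (1720)(6.90)² = 3.882e+05 kg·m²; I_f = 4.737e+06 + 3.882e+05 = 5.125e+06 kg·m².
ω_f = I_p ω_i / I_f = (4.737e+06)(0.111) / 5.125e+06 = 0.1026 rad/s.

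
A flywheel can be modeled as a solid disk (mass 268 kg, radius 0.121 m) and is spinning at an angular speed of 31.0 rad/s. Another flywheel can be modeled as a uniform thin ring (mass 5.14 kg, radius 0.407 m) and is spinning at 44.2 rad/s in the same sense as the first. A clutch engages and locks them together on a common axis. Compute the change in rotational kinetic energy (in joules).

ΔKE ≈ -51.7 J

The coupling torques are internal; angular momentum about the shared axis is conserved.
Moments of inertia: I_A = ½(268)(0.121)² = 1.962 kg·m²; I_B = (5.14)(0.407)² = 0.8514 kg·m².
Taking A's sense as positive: L = (1.962)(31.0) + (0.8514)(44.2) = 98.45 kg·m²·rad/s.
Combined I = 1.962 + 0.8514 = 2.813 kg·m².
ω_f = L / I = 98.45 / 2.813 = 34.99 rad/s.
KE_i = ½ΣIω² = 1774 J; KE_f = ½(2.813)(34.99)² = 1723 J.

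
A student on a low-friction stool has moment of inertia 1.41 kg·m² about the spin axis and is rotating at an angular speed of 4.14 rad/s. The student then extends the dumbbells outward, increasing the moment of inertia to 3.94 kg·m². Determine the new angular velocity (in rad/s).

ω₂ ≈ 1.48 rad/s

No external torque acts about the spin axis, so angular momentum is conserved.
ω₂ = I₁ω₁ / I₂ = (1.410)(4.14 rad/s) / (3.940) = 1.482 rad/s.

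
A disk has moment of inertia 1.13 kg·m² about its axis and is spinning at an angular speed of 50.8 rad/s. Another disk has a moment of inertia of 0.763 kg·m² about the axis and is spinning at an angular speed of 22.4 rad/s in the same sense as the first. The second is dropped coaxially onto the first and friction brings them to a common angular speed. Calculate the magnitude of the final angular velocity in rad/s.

The coupling torques are internal; angular momentum about the shared axis is conserved.
Taking A's sense as positive: L = (1.130)(50.8) + (0.7630)(22.4) = 74.50 kg·m²·rad/s.
Combined I = 1.130 + 0.7630 = 1.893 kg·m².
ω_f = L / I = 74.50 / 1.893 = 39.35 rad/s.

|ω_f| ≈ 39.4 rad/s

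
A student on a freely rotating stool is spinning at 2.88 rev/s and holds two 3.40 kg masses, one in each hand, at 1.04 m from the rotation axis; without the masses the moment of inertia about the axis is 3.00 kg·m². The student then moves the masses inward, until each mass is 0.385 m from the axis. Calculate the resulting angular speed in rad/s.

ω₂ ≈ 46.8 rad/s

Angular momentum about the spin axis is conserved since the torque about it is zero.
I₁ = 3.00 + 2(3.40)(1.04)² = 10.35 kg·m²; I₂ = 3.00 + 2(3.40)(0.385)² = 4.008 kg·m².
ω₂ = I₁ω₁ / I₂ = (10.35)(2.88 rev/s) / (4.008) = 7.441 rev/s = 46.75 rad/s.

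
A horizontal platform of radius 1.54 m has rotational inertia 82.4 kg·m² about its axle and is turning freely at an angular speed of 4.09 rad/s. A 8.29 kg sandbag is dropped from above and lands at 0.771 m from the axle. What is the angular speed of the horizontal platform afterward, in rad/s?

ω_f ≈ 3.86 rad/s

The added mass arrives with no angular momentum about the axle, and any external torque about the axle is negligible, so the system's angular momentum is conserved.
Added inertia Σmr² = (8.29)(0.771)² = 4.928 kg·m²; I_f = 82.40 + 4.928 = 87.33 kg·m².
ω_f = I_p ω_i / I_f = (82.40)(4.09) / 87.33 = 3.859 rad/s.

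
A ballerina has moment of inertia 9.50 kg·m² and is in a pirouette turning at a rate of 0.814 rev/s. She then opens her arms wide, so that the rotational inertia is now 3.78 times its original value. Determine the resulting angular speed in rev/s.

ω₂ ≈ 0.215 rev/s

With no external torque about the axis, L is conserved: I₁ω₁ = I₂ω₂.
I₂ = 3.78 × 9.50 = 35.91 kg·m².
ω₂ = I₁ω₁ / I₂ = (9.500)(0.814 rev/s) / (35.91) = 0.2153 rev/s.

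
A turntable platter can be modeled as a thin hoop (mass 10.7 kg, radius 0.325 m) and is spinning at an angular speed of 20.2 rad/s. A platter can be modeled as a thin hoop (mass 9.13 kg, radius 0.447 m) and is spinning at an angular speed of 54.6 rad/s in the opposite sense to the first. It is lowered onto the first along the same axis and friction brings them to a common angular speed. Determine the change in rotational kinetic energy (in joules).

The coupling torques are internal; angular momentum about the shared axis is conserved.
Moments of inertia: I_A = (10.7)(0.325)² = 1.130 kg·m²; I_B = (9.13)(0.447)² = 1.824 kg·m².
Taking A's sense as positive: L = (1.130)(20.2) − (1.824)(54.6) = -76.77 kg·m²·rad/s.
Combined I = 1.130 + 1.824 = 2.954 kg·m².
ω_f = L / I = -76.77 / 2.954 = -25.99 rad/s.
KE_i = ½ΣIω² = 2950 J; KE_f = ½(2.954)(25.99)² = 997.5 J.

ΔKE ≈ -1950 J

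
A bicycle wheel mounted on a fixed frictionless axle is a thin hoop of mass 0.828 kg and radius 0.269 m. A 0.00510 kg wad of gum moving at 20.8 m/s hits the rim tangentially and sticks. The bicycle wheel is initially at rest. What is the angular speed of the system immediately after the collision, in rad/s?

The axle reaction passes through the axle and exerts no torque about it; angular momentum about the axle is conserved through the impact.
I_p = (0.828)(0.269)² = 0.05991 kg·m². Taking the sense of the wad of gum's angular momentum as positive, L_{wad} = m v R = (0.00510)(20.8)(0.269) = 0.02854 kg·m²/s.
L_i = 0 + 0.02854 = 0.02854 kg·m²/s.
After sticking, I_f = I_p + m R² = 0.05991 + (0.00510)(0.269)² = 0.06028 kg·m².
ω_f = L_i / I_f = 0.02854 / 0.06028 = 0.4734 rad/s.

|ω_f| ≈ 0.473 rad/s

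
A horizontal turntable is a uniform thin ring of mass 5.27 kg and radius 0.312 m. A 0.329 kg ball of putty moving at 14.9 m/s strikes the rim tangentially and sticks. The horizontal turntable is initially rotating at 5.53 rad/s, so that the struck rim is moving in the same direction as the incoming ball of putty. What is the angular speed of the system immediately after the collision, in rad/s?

The axle reaction passes through the axle and exerts no torque about it; angular momentum about the axle is conserved through the impact.
I_p = (5.27)(0.312)² = 0.5130 kg·m². Taking the sense of the ball of putty's angular momentum as positive, L_{ball} = m v R = (0.329)(14.9)(0.312) = 1.529 kg·m²/s.
L_i = +I_p ω_p + m v R = +(0.5130)(5.53) + 1.529 = 4.366 kg·m²/s.
After sticking, I_f = I_p + m R² = 0.5130 + (0.329)(0.312)² = 0.5450 kg·m².
ω_f = L_i / I_f = 4.366 / 0.5450 = 8.011 rad/s.

|ω_f| ≈ 8.01 rad/s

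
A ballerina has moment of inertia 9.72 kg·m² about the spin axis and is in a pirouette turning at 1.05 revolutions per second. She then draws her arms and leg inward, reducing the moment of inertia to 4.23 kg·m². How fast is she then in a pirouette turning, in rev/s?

ω₂ ≈ 2.41 rev/s

No external torque acts about the spin axis, so angular momentum is conserved.
ω₂ = I₁ω₁ / I₂ = (9.720)(1.05 rev/s) / (4.230) = 2.413 rev/s.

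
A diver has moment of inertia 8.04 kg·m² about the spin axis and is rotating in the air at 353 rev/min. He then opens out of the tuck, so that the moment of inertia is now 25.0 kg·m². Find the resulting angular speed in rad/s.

With no external torque about the axis, L is conserved: I₁ω₁ = I₂ω₂.
ω₂ = I₁ω₁ / I₂ = (8.040)(353 rpm) / (25.00) = 113.5 rpm = 11.89 rad/s.

ω₂ ≈ 11.9 rad/s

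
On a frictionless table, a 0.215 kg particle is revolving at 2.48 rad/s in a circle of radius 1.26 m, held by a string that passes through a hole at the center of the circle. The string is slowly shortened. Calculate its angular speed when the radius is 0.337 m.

The constraining force is radial, so m r² ω about the center is conserved.
ω₂ = ω₁ (r₁/r₂)² = (2.48)(1.26/0.337)² = 34.67 rad/s.

ω₂ ≈ 34.7 rad/s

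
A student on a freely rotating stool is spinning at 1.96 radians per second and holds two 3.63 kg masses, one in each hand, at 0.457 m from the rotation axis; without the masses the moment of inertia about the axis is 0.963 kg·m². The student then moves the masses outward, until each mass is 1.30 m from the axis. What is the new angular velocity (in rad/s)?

With no external torque about the axis, L is conserved: I₁ω₁ = I₂ω₂.
I₁ = 0.963 + 2(3.63)(0.457)² = 2.479 kg·m²; I₂ = 0.963 + 2(3.63)(1.30)² = 13.23 kg·m².
ω₂ = I₁ω₁ / I₂ = (2.479)(1.96 rad/s) / (13.23) = 0.3672 rad/s.

ω₂ ≈ 0.367 rad/s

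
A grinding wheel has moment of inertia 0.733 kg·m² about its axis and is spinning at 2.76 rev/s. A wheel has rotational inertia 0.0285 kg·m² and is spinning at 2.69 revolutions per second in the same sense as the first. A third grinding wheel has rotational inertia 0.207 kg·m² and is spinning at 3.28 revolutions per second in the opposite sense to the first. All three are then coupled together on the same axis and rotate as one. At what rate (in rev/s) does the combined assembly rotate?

|ω_f| ≈ 1.47 rev/s

The coupling torques are internal; angular momentum about the shared axis is conserved.
Taking A's sense as positive: L = (0.7330)(2.76) + (0.02850)(2.69) − (0.2070)(3.28) = 1.421 kg·m²·rev/s.
Combined I = 0.7330 + 0.02850 + 0.2070 = 0.9685 kg·m².
ω_f = L / I = 1.421 / 0.9685 = 1.467 rev/s.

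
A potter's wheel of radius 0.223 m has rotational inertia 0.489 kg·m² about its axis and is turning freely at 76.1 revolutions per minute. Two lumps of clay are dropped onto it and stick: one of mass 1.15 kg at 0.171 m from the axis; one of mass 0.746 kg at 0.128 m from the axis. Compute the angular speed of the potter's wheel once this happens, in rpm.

The added mass arrives with no angular momentum about the axis, and any external torque about the axis is negligible, so the system's angular momentum is conserved.
Added inertia Σmr² = (1.15)(0.171)² + (0.746)(0.128)² = 0.04585 kg·m²; I_f = 0.4890 + 0.04585 = 0.5348 kg·m².
ω_f = I_p ω_i / I_f = (0.4890)(76.1) / 0.5348 = 69.58 rpm.

ω_f ≈ 69.6 rpm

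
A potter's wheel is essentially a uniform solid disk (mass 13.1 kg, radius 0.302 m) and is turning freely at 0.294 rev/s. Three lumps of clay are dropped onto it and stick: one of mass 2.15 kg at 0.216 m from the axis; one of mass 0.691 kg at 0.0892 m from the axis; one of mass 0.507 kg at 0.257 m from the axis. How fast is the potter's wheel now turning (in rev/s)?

ω_f ≈ 0.238 rev/s

The added mass arrives with no angular momentum about the axis, and any external torque about the axis is negligible, so the system's angular momentum is conserved.
I_p = ½(13.1)(0.302)² = 0.5974 kg·m².
Added inertia Σmr² = (2.15)(0.216)² + (0.691)(0.0892)² + (0.507)(0.257)² = 0.1393 kg·m²; I_f = 0.5974 + 0.1393 = 0.7367 kg·m².
ω_f = I_p ω_i / I_f = (0.5974)(0.294) / 0.7367 = 0.2384 rev/s.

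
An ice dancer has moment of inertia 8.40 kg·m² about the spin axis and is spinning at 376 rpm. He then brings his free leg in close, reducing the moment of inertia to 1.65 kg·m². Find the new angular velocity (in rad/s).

ω₂ ≈ 200 rad/s

No external torque acts about the spin axis, so angular momentum is conserved.
ω₂ = I₁ω₁ / I₂ = (8.400)(376 rpm) / (1.650) = 1914 rpm = 200.5 rad/s.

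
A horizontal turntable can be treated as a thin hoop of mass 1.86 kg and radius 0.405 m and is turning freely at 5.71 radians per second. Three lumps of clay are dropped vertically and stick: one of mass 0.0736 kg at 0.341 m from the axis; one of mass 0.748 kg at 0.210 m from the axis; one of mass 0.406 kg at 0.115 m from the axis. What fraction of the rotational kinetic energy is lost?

fraction ≈ 0.133

The added mass arrives with no angular momentum about the axis, and any external torque about the axis is negligible, so the system's angular momentum is conserved.
I_p = (1.86)(0.405)² = 0.3051 kg·m².
Added inertia Σmr² = (0.0736)(0.341)² + (0.748)(0.210)² + (0.406)(0.115)² = 0.04691 kg·m²; I_f = 0.3051 + 0.04691 = 0.3520 kg·m².
ω_f = I_p ω_i / I_f = (0.3051)(5.71) / 0.3520 = 4.949 rad/s.
KE_i = ½(0.3051)(5.710 rad/s)² = 4.974 J; KE_f = ½(0.3520)(4.949)² = 4.311 J.
Fraction lost = 0.1333.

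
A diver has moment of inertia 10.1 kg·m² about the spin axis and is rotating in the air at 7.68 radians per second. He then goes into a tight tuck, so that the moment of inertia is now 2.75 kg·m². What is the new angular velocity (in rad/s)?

ω₂ ≈ 28.2 rad/s

With no external torque about the axis, L is conserved: I₁ω₁ = I₂ω₂.
ω₂ = I₁ω₁ / I₂ = (10.10)(7.68 rad/s) / (2.750) = 28.21 rad/s.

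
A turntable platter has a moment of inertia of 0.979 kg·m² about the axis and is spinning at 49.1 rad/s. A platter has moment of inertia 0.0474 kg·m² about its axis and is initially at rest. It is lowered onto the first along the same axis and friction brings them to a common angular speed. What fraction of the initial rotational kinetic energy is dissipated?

The coupling torques are internal; angular momentum about the shared axis is conserved.
Taking A's sense as positive: L = (0.9790)(49.1) = 48.07 kg·m²·rad/s.
Combined I = 0.9790 + 0.04740 = 1.026 kg·m².
ω_f = L / I = 48.07 / 1.026 = 46.83 rad/s.
KE_i = ½ΣIω² = 1180 J; KE_f = ½(1.026)(46.83)² = 1126 J.
Fraction dissipated = (KE_i − KE_f)/KE_i = 0.04618.

fraction ≈ 0.0462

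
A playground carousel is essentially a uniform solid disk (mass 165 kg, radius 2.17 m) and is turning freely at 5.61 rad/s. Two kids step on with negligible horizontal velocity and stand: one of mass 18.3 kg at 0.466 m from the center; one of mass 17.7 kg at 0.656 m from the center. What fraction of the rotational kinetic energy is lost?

No external torque acts about the center; L_before = L_after.
I_p = ½(165)(2.17)² = 388.5 kg·m².
Added inertia Σmr² = (18.3)(0.466)² + (17.7)(0.656)² = 11.59 kg·m²; I_f = 388.5 + 11.59 = 400.1 kg·m².
ω_f = I_p ω_i / I_f = (388.5)(5.61) / 400.1 = 5.447 rad/s.
KE_i = ½(388.5)(5.610 rad/s)² = 6113 J; KE_f = ½(400.1)(5.447)² = 5936 J.
Fraction lost = 0.02897.

fraction ≈ 0.0290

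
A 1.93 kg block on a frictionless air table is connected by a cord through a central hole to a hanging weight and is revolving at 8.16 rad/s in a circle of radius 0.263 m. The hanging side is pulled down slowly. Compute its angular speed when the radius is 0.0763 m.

The constraining force is radial, so m r² ω about the center is conserved.
ω₂ = ω₁ (r₁/r₂)² = (8.16)(0.263/0.0763)² = 96.95 rad/s.

ω₂ ≈ 97.0 rad/s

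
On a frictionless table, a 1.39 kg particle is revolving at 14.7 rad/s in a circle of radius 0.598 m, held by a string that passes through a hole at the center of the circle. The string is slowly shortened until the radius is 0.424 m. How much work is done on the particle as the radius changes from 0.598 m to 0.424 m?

W ≈ 53.1 J

The constraining force is radial, so m r² ω about the center is conserved.
ω₂ = ω₁ (r₁/r₂)² = (14.7)(0.598/0.424)² = 29.24 rad/s.
W = ΔKE = ½m(v₂² − v₁²) = 53.12 J.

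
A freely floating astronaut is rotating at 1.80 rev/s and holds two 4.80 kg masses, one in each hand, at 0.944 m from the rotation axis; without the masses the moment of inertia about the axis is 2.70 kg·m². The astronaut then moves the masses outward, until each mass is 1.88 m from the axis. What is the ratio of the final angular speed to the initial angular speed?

With no external torque about the axis, L is conserved: I₁ω₁ = I₂ω₂.
I₁ = 2.70 + 2(4.80)(0.944)² = 11.25 kg·m²; I₂ = 2.70 + 2(4.80)(1.88)² = 36.63 kg·m².
ω₂/ω₁ = I₁/I₂ = 11.25 / 36.63 = 0.3073.

ω₂/ω₁ ≈ 0.307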